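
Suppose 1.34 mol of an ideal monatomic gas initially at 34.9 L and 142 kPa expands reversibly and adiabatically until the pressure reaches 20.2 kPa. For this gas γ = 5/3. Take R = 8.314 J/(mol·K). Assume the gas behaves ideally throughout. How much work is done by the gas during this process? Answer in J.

T₁ = P₁V₁/(nR) = 142×34.9/(1.34×8.314) = 445 K.
Adiabatic: T₂/T₁ = (P₂/P₁)^((γ−1)/γ) ⇒ T₂ = 445×(0.142)^0.400 = 204 K; V₂ = 112 L.
ΔU = nCvΔT = 1.34×12.5×(204−445) = -4030 J.
Q = 0 for an adiabatic process, so W = −ΔU = 4030 J.

4030 J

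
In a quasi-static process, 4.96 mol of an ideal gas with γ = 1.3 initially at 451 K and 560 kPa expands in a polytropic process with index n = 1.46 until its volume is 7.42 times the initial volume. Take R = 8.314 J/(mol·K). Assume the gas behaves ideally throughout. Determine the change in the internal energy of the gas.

-37300 J

V₁ = nRT₁/P₁ = 4.96×8.314×451/560 = 33.2 L.
Polytropic n=1.46: T₂ = T₁(V₁/V₂)^(n−1) = 451×(0.135)^0.46 = 179 K; P₂ = P₁(V₁/V₂)^n = 30.0 kPa.
For an ideal gas ΔU = nCvΔT with Cv = R/(γ−1) = 27.7 J/(mol·K).
ΔU = 4.96×27.7×(179−451) = -37300 J.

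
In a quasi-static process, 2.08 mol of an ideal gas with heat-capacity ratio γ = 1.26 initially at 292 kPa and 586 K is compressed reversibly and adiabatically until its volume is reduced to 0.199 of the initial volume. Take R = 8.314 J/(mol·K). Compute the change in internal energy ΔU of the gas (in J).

20300 J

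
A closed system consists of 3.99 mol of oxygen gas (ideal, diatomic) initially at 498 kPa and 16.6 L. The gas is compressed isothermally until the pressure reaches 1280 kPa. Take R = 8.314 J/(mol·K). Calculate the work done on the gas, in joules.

T₁ = P₁V₁/(nR) = 498×16.6/(3.99×8.314) = 249 K.
Isothermal: T stays 249 K; PV = const ⇒ V₂ = 6.46 L, P₂ = 1280 kPa.
W = nRT ln(V₂/V₁) = 3.99×8.314×249×ln(0.389) = -7800 J.
Work done on the gas = −W_by = 7800 J.

7800 J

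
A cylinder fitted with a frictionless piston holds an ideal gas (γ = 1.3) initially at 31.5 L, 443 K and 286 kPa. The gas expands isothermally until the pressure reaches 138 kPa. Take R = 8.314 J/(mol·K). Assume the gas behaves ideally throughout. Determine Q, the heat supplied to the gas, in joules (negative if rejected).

6570 J

n = P₁V₁/(RT₁) = 286×31.5/(8.314×443) = 2.45 mol.
Isothermal: T stays 443 K; PV = const ⇒ V₂ = 65.3 L, P₂ = 138 kPa.
ΔU = 0 (ideal gas, T constant).
W = nRT ln(V₂/V₁) = 2.45×8.314×443×ln(2.07) = 6570 J.
Q = ΔU + W = 6570 J.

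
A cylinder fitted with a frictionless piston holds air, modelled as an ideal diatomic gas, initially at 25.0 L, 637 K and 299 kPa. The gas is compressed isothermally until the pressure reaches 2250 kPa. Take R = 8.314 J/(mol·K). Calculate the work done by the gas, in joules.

-15100 J

n = P₁V₁/(RT₁) = 299×25.0/(8.314×637) = 1.41 mol.
Isothermal: T stays 637 K; PV = const ⇒ V₂ = 3.32 L, P₂ = 2250 kPa.
W = nRT ln(V₂/V₁) = 1.41×8.314×637×ln(0.133) = -15100 J.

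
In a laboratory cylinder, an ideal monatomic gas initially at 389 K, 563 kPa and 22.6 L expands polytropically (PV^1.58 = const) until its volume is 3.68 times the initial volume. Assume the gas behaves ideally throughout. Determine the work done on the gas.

-11600 J

n = P₁V₁/(RT₁) = 563×22.6/(8.314×389) = 3.93 mol.
Polytropic n=1.58: T₂ = T₁(V₁/V₂)^(n−1) = 389×(0.272)^0.58 = 183 K; P₂ = P₁(V₁/V₂)^n = 71.9 kPa.
W = (P₁V₁−P₂V₂)/(n−1) = (563×22.6−71.9×83.2)/0.58 = 11600 J.
Work done on the gas = −W_by = -11600 J.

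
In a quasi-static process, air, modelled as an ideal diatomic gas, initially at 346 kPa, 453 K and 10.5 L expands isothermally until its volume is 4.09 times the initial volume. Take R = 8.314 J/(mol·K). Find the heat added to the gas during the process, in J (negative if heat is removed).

5120 J

n = P₁V₁/(RT₁) = 346×10.5/(8.314×453) = 0.965 mol.
Isothermal: T stays 453 K; PV = const ⇒ V₂ = 42.9 L, P₂ = 84.6 kPa.
ΔU = 0 (ideal gas, T constant).
W = nRT ln(V₂/V₁) = 0.965×8.314×453×ln(4.09) = 5120 J.
Q = ΔU + W = 5120 J.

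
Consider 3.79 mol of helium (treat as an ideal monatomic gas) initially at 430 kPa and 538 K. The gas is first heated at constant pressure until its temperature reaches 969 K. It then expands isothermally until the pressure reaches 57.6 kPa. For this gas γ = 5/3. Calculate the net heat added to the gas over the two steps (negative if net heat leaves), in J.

95300 J

V₁ = nRT₁/P₁ = 3.79×8.314×538/430 = 39.4 L.
Step 1 — Isobaric: P stays 430 kPa; V/T = const ⇒ T₂ = 969 K, V₂ = 71.0 L.
W = PΔV = 430×(71.0−39.4) kPa·L = 13600 J.
ΔU = nCvΔT = 3.79×12.5×(969−538) = 20400 J.
Q = ΔU + W = nCpΔT = 34000 J.
State after step 1: P = 430 kPa, V = 71.0 L, T = 969 K.
Step 2 — Isothermal: T stays 969 K; PV = const ⇒ V₂ = 530 L, P₂ = 57.6 kPa.
ΔU = 0 (ideal gas, T constant).
W = nRT ln(V₂/V₁) = 3.79×8.314×969×ln(7.47) = 61400 J.
Q = ΔU + W = 61400 J.
Net over both steps: W = 75000 J, Q = 95300 J, ΔU = 20400 J.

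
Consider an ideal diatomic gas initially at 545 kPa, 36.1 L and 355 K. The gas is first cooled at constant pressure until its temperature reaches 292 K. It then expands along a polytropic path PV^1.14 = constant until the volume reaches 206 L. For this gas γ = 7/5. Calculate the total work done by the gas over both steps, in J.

24000 J

n = P₁V₁/(RT₁) = 545×36.1/(8.314×355) = 6.67 mol.
Step 1 — Isobaric: P stays 545 kPa; V/T = const ⇒ T₂ = 292 K, V₂ = 29.7 L.
W = PΔV = 545×(29.7−36.1) kPa·L = -3490 J.
ΔU = nCvΔT = 6.67×20.8×(292−355) = -8730 J.
Q = ΔU + W = nCpΔT = -12200 J.
State after step 1: P = 545 kPa, V = 29.7 L, T = 292 K.
Step 2 — Polytropic n=1.14: T₂ = T₁(V₁/V₂)^(n−1) = 292×(0.144)^0.14 = 223 K; P₂ = P₁(V₁/V₂)^n = 59.9 kPa.
W = (P₁V₁−P₂V₂)/(n−1) = (545×29.7−59.9×206)/0.14 = 27500 J.
ΔU = nCvΔT = 6.67×20.8×(223−292) = -9610 J.
Q = ΔU + W = 17800 J.
Net over both steps: W = 24000 J, Q = 5630 J, ΔU = -18300 J.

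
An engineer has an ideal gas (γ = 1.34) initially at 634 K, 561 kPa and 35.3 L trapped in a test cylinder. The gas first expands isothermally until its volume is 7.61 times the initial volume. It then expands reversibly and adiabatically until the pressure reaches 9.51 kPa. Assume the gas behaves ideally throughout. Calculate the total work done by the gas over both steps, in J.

63800 J

n = P₁V₁/(RT₁) = 561×35.3/(8.314×634) = 3.76 mol.
Step 1 — Isothermal: T stays 634 K; PV = const ⇒ V₂ = 269 L, P₂ = 73.7 kPa.
ΔU = 0 (ideal gas, T constant).
W = nRT ln(V₂/V₁) = 3.76×8.314×634×ln(7.61) = 40200 J.
Q = ΔU + W = 40200 J.
State after step 1: P = 73.7 kPa, V = 269 L, T = 634 K.
Step 2 — Adiabatic: T₂/T₁ = (P₂/P₁)^((γ−1)/γ) ⇒ T₂ = 634×(0.129)^0.254 = 377 K; V₂ = 1240 L.
ΔU = nCvΔT = 3.76×24.5×(377−634) = -23600 J.
Q = 0 for an adiabatic process, so W = −ΔU = 23600 J.
Net over both steps: W = 63800 J, Q = 40200 J, ΔU = -23600 J.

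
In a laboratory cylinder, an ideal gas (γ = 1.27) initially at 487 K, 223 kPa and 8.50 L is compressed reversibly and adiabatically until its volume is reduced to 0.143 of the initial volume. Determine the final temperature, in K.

Adiabatic: TV^(γ−1) = const ⇒ T₂ = 487×(6.99)^0.270 = 823 K; PV^γ = const ⇒ P₂ = 2640 kPa.

823 K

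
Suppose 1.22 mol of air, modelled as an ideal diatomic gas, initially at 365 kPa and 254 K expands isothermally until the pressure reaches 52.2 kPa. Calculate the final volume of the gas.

49.4 L

V₁ = nRT₁/P₁ = 1.22×8.314×254/365 = 7.06 L.
Isothermal: T stays 254 K; PV = const ⇒ V₂ = 49.4 L, P₂ = 52.2 kPa.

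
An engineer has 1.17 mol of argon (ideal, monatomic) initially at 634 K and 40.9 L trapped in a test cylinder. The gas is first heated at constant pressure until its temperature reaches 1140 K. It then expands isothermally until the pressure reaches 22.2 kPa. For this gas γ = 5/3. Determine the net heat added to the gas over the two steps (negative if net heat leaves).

33500 J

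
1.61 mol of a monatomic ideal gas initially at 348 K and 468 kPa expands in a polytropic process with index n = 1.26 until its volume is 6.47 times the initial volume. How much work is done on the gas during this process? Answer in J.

V₁ = nRT₁/P₁ = 1.61×8.314×348/468 = 9.95 L.
Polytropic n=1.26: T₂ = T₁(V₁/V₂)^(n−1) = 348×(0.155)^0.26 = 214 K; P₂ = P₁(V₁/V₂)^n = 44.5 kPa.
W = (P₁V₁−P₂V₂)/(n−1) = (468×9.95−44.5×64.4)/0.26 = 6890 J.
Work done on the gas = −W_by = -6890 J.

-6890 J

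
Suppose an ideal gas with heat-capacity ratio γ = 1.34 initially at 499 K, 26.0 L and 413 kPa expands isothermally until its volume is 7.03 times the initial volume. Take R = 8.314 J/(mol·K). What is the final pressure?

Isothermal: T stays 499 K; PV = const ⇒ V₂ = 183 L, P₂ = 58.7 kPa.

58.7 kPa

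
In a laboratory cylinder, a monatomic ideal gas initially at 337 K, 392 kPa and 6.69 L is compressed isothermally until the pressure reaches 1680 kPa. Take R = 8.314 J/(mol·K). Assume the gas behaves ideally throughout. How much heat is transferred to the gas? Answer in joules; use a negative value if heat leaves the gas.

-3820 J

n = P₁V₁/(RT₁) = 392×6.69/(8.314×337) = 0.936 mol.
Isothermal: T stays 337 K; PV = const ⇒ V₂ = 1.56 L, P₂ = 1680 kPa.
ΔU = 0 (ideal gas, T constant).
W = nRT ln(V₂/V₁) = 0.936×8.314×337×ln(0.233) = -3820 J.
Q = ΔU + W = -3820 J.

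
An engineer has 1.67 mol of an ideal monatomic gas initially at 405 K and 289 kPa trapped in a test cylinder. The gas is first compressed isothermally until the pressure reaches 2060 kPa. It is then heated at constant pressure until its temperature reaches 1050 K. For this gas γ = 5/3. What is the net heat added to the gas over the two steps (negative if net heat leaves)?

11300 J

V₁ = nRT₁/P₁ = 1.67×8.314×405/289 = 19.5 L.
Step 1 — Isothermal: T stays 405 K; PV = const ⇒ V₂ = 2.73 L, P₂ = 2060 kPa.
ΔU = 0 (ideal gas, T constant).
W = nRT ln(V₂/V₁) = 1.67×8.314×405×ln(0.140) = -11000 J.
Q = ΔU + W = -11000 J.
State after step 1: P = 2060 kPa, V = 2.73 L, T = 405 K.
Step 2 — Isobaric: P stays 2060 kPa; V/T = const ⇒ T₂ = 1050 K, V₂ = 7.08 L.
W = PΔV = 2060×(7.08−2.73) kPa·L = 8960 J.
ΔU = nCvΔT = 1.67×12.5×(1050−405) = 13400 J.
Q = ΔU + W = nCpΔT = 22400 J.
Net over both steps: W = -2090 J, Q = 11300 J, ΔU = 13400 J.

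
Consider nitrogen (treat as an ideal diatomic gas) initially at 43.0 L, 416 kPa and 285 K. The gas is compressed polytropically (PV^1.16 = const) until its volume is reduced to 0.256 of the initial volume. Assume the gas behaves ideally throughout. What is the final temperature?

354 K

Polytropic n=1.16: T₂ = T₁(V₁/V₂)^(n−1) = 285×(3.91)^0.16 = 354 K; P₂ = P₁(V₁/V₂)^n = 2020 kPa.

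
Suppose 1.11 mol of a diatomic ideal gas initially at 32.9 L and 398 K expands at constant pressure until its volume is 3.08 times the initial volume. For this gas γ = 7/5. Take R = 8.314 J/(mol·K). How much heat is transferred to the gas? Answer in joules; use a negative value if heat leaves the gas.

26700 J

P₁ = nRT₁/V₁ = 1.11×8.314×398/32.9 = 112 kPa.
Isobaric: P stays 112 kPa; V/T = const ⇒ T₂ = 1230 K, V₂ = 101 L.
W = PΔV = 112×(101−32.9) kPa·L = 7640 J.
ΔU = nCvΔT = 1.11×20.8×(1230−398) = 19100 J.
Q = ΔU + W = nCpΔT = 26700 J.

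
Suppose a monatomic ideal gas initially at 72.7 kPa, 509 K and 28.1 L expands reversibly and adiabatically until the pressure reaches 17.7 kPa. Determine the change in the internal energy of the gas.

n = P₁V₁/(RT₁) = 72.7×28.1/(8.314×509) = 0.483 mol.
Adiabatic: T₂/T₁ = (P₂/P₁)^((γ−1)/γ) ⇒ T₂ = 509×(0.243)^0.400 = 289 K; V₂ = 65.6 L.
For an ideal gas ΔU = nCvΔT with Cv = (3/2)R = 12.5 J/(mol·K).
ΔU = 0.483×12.5×(289−509) = -1320 J.

-1320 J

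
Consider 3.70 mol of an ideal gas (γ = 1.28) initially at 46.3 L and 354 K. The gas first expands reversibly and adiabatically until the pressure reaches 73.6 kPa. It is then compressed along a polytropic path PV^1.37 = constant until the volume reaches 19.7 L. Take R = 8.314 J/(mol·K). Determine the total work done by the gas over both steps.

P₁ = nRT₁/V₁ = 3.70×8.314×354/46.3 = 235 kPa.
Step 1 — Adiabatic: T₂/T₁ = (P₂/P₁)^((γ−1)/γ) ⇒ T₂ = 354×(0.313)^0.219 = 275 K; V₂ = 115 L.
ΔU = nCvΔT = 3.70×29.7×(275−354) = -8730 J.
Q = 0 for an adiabatic process, so W = −ΔU = 8730 J.
State after step 1: P = 73.6 kPa, V = 115 L, T = 275 K.
Step 2 — Polytropic n=1.37: T₂ = T₁(V₁/V₂)^(n−1) = 275×(5.83)^0.37 = 527 K; P₂ = P₁(V₁/V₂)^n = 823 kPa.
W = (P₁V₁−P₂V₂)/(n−1) = (73.6×115−823×19.7)/0.37 = -21000 J.
ΔU = nCvΔT = 3.70×29.7×(527−275) = 27700 J.
Q = ΔU + W = 6750 J.
Net over both steps: W = -12300 J, Q = 6750 J, ΔU = 19000 J.

-12300 J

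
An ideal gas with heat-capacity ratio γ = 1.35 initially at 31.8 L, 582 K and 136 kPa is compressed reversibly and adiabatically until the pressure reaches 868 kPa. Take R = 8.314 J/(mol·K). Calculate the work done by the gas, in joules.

n = P₁V₁/(RT₁) = 136×31.8/(8.314×582) = 0.894 mol.
Adiabatic: T₂/T₁ = (P₂/P₁)^((γ−1)/γ) ⇒ T₂ = 582×(6.38)^0.259 = 941 K; V₂ = 8.06 L.
ΔU = nCvΔT = 0.894×23.8×(941−582) = 7620 J.
Q = 0 for an adiabatic process, so W = −ΔU = -7620 J.

-7620 J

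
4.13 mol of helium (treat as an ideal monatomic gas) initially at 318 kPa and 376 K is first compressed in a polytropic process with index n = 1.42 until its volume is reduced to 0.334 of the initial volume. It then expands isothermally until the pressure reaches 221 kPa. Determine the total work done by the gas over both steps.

V₁ = nRT₁/P₁ = 4.13×8.314×376/318 = 40.6 L.
Step 1 — Polytropic n=1.42: T₂ = T₁(V₁/V₂)^(n−1) = 376×(2.99)^0.42 = 596 K; P₂ = P₁(V₁/V₂)^n = 1510 kPa.
W = (P₁V₁−P₂V₂)/(n−1) = (318×40.6−1510×13.6)/0.42 = -18000 J.
ΔU = nCvΔT = 4.13×12.5×(596−376) = 11300 J.
Q = ΔU + W = -6650 J.
State after step 1: P = 1510 kPa, V = 13.6 L, T = 596 K.
Step 2 — Isothermal: T stays 596 K; PV = const ⇒ V₂ = 92.6 L, P₂ = 221 kPa.
ΔU = 0 (ideal gas, T constant).
W = nRT ln(V₂/V₁) = 4.13×8.314×596×ln(6.83) = 39300 J.
Q = ΔU + W = 39300 J.
Net over both steps: W = 21300 J, Q = 32700 J, ΔU = 11300 J.

21300 J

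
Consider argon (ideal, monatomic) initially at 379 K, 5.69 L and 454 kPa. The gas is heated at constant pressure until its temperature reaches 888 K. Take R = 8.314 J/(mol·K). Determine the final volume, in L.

13.3 L

Isobaric: P stays 454 kPa; V/T = const ⇒ T₂ = 888 K, V₂ = 13.3 L.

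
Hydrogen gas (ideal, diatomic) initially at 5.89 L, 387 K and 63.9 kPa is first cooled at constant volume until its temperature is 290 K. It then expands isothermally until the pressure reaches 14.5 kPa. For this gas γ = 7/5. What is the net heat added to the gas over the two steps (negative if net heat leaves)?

n = P₁V₁/(RT₁) = 63.9×5.89/(8.314×387) = 0.117 mol.
Step 1 — Isochoric: V stays 5.89 L; P/T = const ⇒ T₂ = 290 K, P₂ = 47.9 kPa.
W = 0 (no volume change).
ΔU = nCvΔT = 0.117×20.8×(290−387) = -236 J.
Q = ΔU = -236 J.
State after step 1: P = 47.9 kPa, V = 5.89 L, T = 290 K.
Step 2 — Isothermal: T stays 290 K; PV = const ⇒ V₂ = 19.5 L, P₂ = 14.5 kPa.
ΔU = 0 (ideal gas, T constant).
W = nRT ln(V₂/V₁) = 0.117×8.314×290×ln(3.30) = 337 J.
Q = ΔU + W = 337 J.
Net over both steps: W = 337 J, Q = 101 J, ΔU = -236 J.

101 J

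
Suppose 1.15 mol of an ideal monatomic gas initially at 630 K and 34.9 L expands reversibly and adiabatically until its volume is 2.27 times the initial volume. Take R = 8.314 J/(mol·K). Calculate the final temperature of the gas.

P₁ = nRT₁/V₁ = 1.15×8.314×630/34.9 = 173 kPa.
Adiabatic: TV^(γ−1) = const ⇒ T₂ = 630×(0.441)^0.667 = 365 K; PV^γ = const ⇒ P₂ = 44.0 kPa.

365 K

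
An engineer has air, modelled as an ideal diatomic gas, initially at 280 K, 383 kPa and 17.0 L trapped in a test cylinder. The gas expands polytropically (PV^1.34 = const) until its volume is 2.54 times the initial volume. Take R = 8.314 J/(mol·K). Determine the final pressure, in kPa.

Polytropic n=1.34: T₂ = T₁(V₁/V₂)^(n−1) = 280×(0.394)^0.34 = 204 K; P₂ = P₁(V₁/V₂)^n = 110 kPa.

110 kPa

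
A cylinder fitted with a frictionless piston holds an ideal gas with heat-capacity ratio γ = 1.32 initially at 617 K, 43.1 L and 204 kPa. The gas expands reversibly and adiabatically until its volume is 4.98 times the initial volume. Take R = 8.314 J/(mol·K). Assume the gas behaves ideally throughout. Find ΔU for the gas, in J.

-11000 J

n = P₁V₁/(RT₁) = 204×43.1/(8.314×617) = 1.71 mol.
Adiabatic: TV^(γ−1) = const ⇒ T₂ = 617×(0.201)^0.320 = 369 K; PV^γ = const ⇒ P₂ = 24.5 kPa.
For an ideal gas ΔU = nCvΔT with Cv = R/(γ−1) = 26.0 J/(mol·K).
ΔU = 1.71×26.0×(369−617) = -11000 J.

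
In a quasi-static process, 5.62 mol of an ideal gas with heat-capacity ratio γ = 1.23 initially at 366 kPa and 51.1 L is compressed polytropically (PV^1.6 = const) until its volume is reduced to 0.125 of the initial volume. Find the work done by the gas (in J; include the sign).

-77400 J

T₁ = P₁V₁/(nR) = 366×51.1/(5.62×8.314) = 400 K.
Polytropic n=1.6: T₂ = T₁(V₁/V₂)^(n−1) = 400×(8.00)^0.60 = 1390 K; P₂ = P₁(V₁/V₂)^n = 10200 kPa.
W = (P₁V₁−P₂V₂)/(n−1) = (366×51.1−10200×6.39)/0.60 = -77400 J.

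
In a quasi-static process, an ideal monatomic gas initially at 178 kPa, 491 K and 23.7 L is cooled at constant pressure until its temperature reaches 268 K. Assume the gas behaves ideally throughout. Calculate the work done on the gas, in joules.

n = P₁V₁/(RT₁) = 178×23.7/(8.314×491) = 1.03 mol.
Isobaric: P stays 178 kPa; V/T = const ⇒ T₂ = 268 K, V₂ = 12.9 L.
W = PΔV = 178×(12.9−23.7) kPa·L = -1920 J.
Work done on the gas = −W_by = 1920 J.

1920 J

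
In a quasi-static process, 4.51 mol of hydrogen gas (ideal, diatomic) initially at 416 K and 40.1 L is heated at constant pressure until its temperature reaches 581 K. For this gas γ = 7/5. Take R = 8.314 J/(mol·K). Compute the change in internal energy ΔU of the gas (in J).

15500 J

P₁ = nRT₁/V₁ = 4.51×8.314×416/40.1 = 389 kPa.
Isobaric: P stays 389 kPa; V/T = const ⇒ T₂ = 581 K, V₂ = 56.0 L.
For an ideal gas ΔU = nCvΔT with Cv = (5/2)R = 20.8 J/(mol·K).
ΔU = 4.51×20.8×(581−416) = 15500 J.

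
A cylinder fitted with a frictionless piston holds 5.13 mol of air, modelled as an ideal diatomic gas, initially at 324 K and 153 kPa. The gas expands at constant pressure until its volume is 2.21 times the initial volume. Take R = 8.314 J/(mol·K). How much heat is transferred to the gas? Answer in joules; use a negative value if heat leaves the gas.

V₁ = nRT₁/P₁ = 5.13×8.314×324/153 = 90.3 L.
Isobaric: P stays 153 kPa; V/T = const ⇒ T₂ = 716 K, V₂ = 200 L.
W = PΔV = 153×(200−90.3) kPa·L = 16700 J.
ΔU = nCvΔT = 5.13×20.8×(716−324) = 41800 J.
Q = ΔU + W = nCpΔT = 58500 J.

58500 J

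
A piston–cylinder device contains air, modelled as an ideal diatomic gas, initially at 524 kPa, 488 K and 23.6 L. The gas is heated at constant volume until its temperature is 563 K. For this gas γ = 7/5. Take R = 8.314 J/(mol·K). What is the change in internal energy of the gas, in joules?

n = P₁V₁/(RT₁) = 524×23.6/(8.314×488) = 3.05 mol.
Isochoric: V stays 23.6 L; P/T = const ⇒ T₂ = 563 K, P₂ = 605 kPa.
For an ideal gas ΔU = nCvΔT with Cv = (5/2)R = 20.8 J/(mol·K).
ΔU = 3.05×20.8×(563−488) = 4750 J.

4750 J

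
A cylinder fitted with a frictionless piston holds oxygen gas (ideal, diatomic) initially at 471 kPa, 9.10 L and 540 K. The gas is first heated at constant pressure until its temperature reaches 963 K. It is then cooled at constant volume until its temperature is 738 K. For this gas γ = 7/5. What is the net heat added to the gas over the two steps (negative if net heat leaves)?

7290 J

n = P₁V₁/(RT₁) = 471×9.10/(8.314×540) = 0.955 mol.
Step 1 — Isobaric: P stays 471 kPa; V/T = const ⇒ T₂ = 963 K, V₂ = 16.2 L.
W = PΔV = 471×(16.2−9.10) kPa·L = 3360 J.
ΔU = nCvΔT = 0.955×20.8×(963−540) = 8390 J.
Q = ΔU + W = nCpΔT = 11800 J.
State after step 1: P = 471 kPa, V = 16.2 L, T = 963 K.
Step 2 — Isochoric: V stays 16.2 L; P/T = const ⇒ T₂ = 738 K, P₂ = 361 kPa.
W = 0 (no volume change).
ΔU = nCvΔT = 0.955×20.8×(738−963) = -4460 J.
Q = ΔU = -4460 J.
Net over both steps: W = 3360 J, Q = 7290 J, ΔU = 3930 J.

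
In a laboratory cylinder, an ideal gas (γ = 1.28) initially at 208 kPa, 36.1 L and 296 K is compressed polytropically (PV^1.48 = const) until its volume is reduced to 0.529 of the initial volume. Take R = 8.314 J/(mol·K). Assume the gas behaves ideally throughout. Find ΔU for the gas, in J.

9590 J

n = P₁V₁/(RT₁) = 208×36.1/(8.314×296) = 3.05 mol.
Polytropic n=1.48: T₂ = T₁(V₁/V₂)^(n−1) = 296×(1.89)^0.48 = 402 K; P₂ = P₁(V₁/V₂)^n = 534 kPa.
For an ideal gas ΔU = nCvΔT with Cv = R/(γ−1) = 29.7 J/(mol·K).
ΔU = 3.05×29.7×(402−296) = 9590 J.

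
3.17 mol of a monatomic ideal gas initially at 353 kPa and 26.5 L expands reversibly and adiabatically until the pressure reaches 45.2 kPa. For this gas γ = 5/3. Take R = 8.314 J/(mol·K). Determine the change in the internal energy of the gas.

-7860 J

T₁ = P₁V₁/(nR) = 353×26.5/(3.17×8.314) = 355 K.
Adiabatic: T₂/T₁ = (P₂/P₁)^((γ−1)/γ) ⇒ T₂ = 355×(0.128)^0.400 = 156 K; V₂ = 91.0 L.
For an ideal gas ΔU = nCvΔT with Cv = (3/2)R = 12.5 J/(mol·K).
ΔU = 3.17×12.5×(156−355) = -7860 J.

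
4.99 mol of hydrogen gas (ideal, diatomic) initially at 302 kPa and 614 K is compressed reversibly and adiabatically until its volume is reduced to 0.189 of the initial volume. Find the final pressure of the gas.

V₁ = nRT₁/P₁ = 4.99×8.314×614/302 = 84.3 L.
Adiabatic: TV^(γ−1) = const ⇒ T₂ = 614×(5.29)^0.400 = 1200 K; PV^γ = const ⇒ P₂ = 3110 kPa.

3110 kPa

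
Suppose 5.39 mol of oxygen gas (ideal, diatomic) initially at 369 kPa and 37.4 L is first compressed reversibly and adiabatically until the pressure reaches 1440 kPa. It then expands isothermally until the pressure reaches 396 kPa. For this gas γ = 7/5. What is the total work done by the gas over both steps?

T₁ = P₁V₁/(nR) = 369×37.4/(5.39×8.314) = 308 K.
Step 1 — Adiabatic: T₂/T₁ = (P₂/P₁)^((γ−1)/γ) ⇒ T₂ = 308×(3.90)^0.286 = 454 K; V₂ = 14.1 L.
ΔU = nCvΔT = 5.39×20.8×(454−308) = 16400 J.
Q = 0 for an adiabatic process, so W = −ΔU = -16400 J.
State after step 1: P = 1440 kPa, V = 14.1 L, T = 454 K.
Step 2 — Isothermal: T stays 454 K; PV = const ⇒ V₂ = 51.4 L, P₂ = 396 kPa.
ΔU = 0 (ideal gas, T constant).
W = nRT ln(V₂/V₁) = 5.39×8.314×454×ln(3.64) = 26300 J.
Q = ΔU + W = 26300 J.
Net over both steps: W = 9880 J, Q = 26300 J, ΔU = 16400 J.

9880 J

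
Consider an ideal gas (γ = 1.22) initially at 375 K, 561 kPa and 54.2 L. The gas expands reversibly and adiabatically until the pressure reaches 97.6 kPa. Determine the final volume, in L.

227 L

Adiabatic: T₂/T₁ = (P₂/P₁)^((γ−1)/γ) ⇒ T₂ = 375×(0.174)^0.180 = 274 K; V₂ = 227 L.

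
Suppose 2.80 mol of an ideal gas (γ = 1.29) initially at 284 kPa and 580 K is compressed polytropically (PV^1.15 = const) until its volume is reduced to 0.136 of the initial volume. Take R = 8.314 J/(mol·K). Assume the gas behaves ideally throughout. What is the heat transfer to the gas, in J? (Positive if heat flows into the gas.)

-15200 J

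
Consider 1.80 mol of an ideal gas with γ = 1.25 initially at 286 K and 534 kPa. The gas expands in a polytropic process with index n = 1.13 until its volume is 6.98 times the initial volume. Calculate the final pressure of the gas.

59.4 kPa

V₁ = nRT₁/P₁ = 1.80×8.314×286/534 = 8.02 L.
Polytropic n=1.13: T₂ = T₁(V₁/V₂)^(n−1) = 286×(0.143)^0.13 = 222 K; P₂ = P₁(V₁/V₂)^n = 59.4 kPa.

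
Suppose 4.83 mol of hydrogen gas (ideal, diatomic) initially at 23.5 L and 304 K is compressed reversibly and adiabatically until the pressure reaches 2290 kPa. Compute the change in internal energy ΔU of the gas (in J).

16100 J

P₁ = nRT₁/V₁ = 4.83×8.314×304/23.5 = 519 kPa.
Adiabatic: T₂/T₁ = (P₂/P₁)^((γ−1)/γ) ⇒ T₂ = 304×(4.41)^0.286 = 464 K; V₂ = 8.14 L.
For an ideal gas ΔU = nCvΔT with Cv = (5/2)R = 20.8 J/(mol·K).
ΔU = 4.83×20.8×(464−304) = 16100 J.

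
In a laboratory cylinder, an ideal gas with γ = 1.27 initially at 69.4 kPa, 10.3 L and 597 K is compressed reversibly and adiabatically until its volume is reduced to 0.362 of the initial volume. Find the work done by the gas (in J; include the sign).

n = P₁V₁/(RT₁) = 69.4×10.3/(8.314×597) = 0.144 mol.
Adiabatic: TV^(γ−1) = const ⇒ T₂ = 597×(2.76)^0.270 = 785 K; PV^γ = const ⇒ P₂ = 252 kPa.
ΔU = nCvΔT = 0.144×30.8×(785−597) = 836 J.
Q = 0 for an adiabatic process, so W = −ΔU = -836 J.

-836 J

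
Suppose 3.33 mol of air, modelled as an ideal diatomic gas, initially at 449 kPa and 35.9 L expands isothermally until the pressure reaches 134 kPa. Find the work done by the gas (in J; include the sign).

T₁ = P₁V₁/(nR) = 449×35.9/(3.33×8.314) = 582 K.
Isothermal: T stays 582 K; PV = const ⇒ V₂ = 120 L, P₂ = 134 kPa.
W = nRT ln(V₂/V₁) = 3.33×8.314×582×ln(3.35) = 19500 J.

19500 J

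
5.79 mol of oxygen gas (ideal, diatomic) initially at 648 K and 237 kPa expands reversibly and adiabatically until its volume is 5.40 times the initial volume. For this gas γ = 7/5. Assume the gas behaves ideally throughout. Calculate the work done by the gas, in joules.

38300 J

V₁ = nRT₁/P₁ = 5.79×8.314×648/237 = 132 L.
Adiabatic: TV^(γ−1) = const ⇒ T₂ = 648×(0.185)^0.400 = 330 K; PV^γ = const ⇒ P₂ = 22.4 kPa.
ΔU = nCvΔT = 5.79×20.8×(330−648) = -38300 J.
Q = 0 for an adiabatic process, so W = −ΔU = 38300 J.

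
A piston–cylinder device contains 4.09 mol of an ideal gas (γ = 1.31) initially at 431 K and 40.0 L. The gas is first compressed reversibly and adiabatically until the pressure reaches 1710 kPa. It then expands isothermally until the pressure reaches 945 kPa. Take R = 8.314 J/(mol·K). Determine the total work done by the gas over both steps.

-8280 J

P₁ = nRT₁/V₁ = 4.09×8.314×431/40.0 = 366 kPa.
Step 1 — Adiabatic: T₂/T₁ = (P₂/P₁)^((γ−1)/γ) ⇒ T₂ = 431×(4.67)^0.237 = 621 K; V₂ = 12.3 L.
ΔU = nCvΔT = 4.09×26.8×(621−431) = 20800 J.
Q = 0 for an adiabatic process, so W = −ΔU = -20800 J.
State after step 1: P = 1710 kPa, V = 12.3 L, T = 621 K.
Step 2 — Isothermal: T stays 621 K; PV = const ⇒ V₂ = 22.3 L, P₂ = 945 kPa.
ΔU = 0 (ideal gas, T constant).
W = nRT ln(V₂/V₁) = 4.09×8.314×621×ln(1.81) = 12500 J.
Q = ΔU + W = 12500 J.
Net over both steps: W = -8280 J, Q = 12500 J, ΔU = 20800 J.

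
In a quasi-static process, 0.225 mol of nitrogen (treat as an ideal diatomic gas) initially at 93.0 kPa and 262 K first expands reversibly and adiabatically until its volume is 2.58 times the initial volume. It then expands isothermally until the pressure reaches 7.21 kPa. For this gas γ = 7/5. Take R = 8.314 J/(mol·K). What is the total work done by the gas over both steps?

799 J

V₁ = nRT₁/P₁ = 0.225×8.314×262/93.0 = 5.27 L.
Step 1 — Adiabatic: TV^(γ−1) = const ⇒ T₂ = 262×(0.388)^0.400 = 179 K; PV^γ = const ⇒ P₂ = 24.7 kPa.
ΔU = nCvΔT = 0.225×20.8×(179−262) = -387 J.
Q = 0 for an adiabatic process, so W = −ΔU = 387 J.
State after step 1: P = 24.7 kPa, V = 13.6 L, T = 179 K.
Step 2 — Isothermal: T stays 179 K; PV = const ⇒ V₂ = 46.5 L, P₂ = 7.21 kPa.
ΔU = 0 (ideal gas, T constant).
W = nRT ln(V₂/V₁) = 0.225×8.314×179×ln(3.42) = 413 J.
Q = ΔU + W = 413 J.
Net over both steps: W = 799 J, Q = 413 J, ΔU = -387 J.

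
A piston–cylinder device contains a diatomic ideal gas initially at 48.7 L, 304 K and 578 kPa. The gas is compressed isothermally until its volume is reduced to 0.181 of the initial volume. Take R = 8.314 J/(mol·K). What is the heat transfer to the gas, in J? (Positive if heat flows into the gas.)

-48100 J

n = P₁V₁/(RT₁) = 578×48.7/(8.314×304) = 11.1 mol.
Isothermal: T stays 304 K; PV = const ⇒ V₂ = 8.81 L, P₂ = 3190 kPa.
ΔU = 0 (ideal gas, T constant).
W = nRT ln(V₂/V₁) = 11.1×8.314×304×ln(0.181) = -48100 J.
Q = ΔU + W = -48100 J.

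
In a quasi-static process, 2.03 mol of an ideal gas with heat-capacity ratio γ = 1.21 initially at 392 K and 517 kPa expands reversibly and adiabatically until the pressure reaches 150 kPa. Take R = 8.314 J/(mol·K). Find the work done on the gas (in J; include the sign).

V₁ = nRT₁/P₁ = 2.03×8.314×392/517 = 12.8 L.
Adiabatic: T₂/T₁ = (P₂/P₁)^((γ−1)/γ) ⇒ T₂ = 392×(0.290)^0.174 = 316 K; V₂ = 35.6 L.
ΔU = nCvΔT = 2.03×39.6×(316−392) = -6090 J.
Q = 0 for an adiabatic process, so W = −ΔU = 6090 J.
Work done on the gas = −W_by = -6090 J.

-6090 J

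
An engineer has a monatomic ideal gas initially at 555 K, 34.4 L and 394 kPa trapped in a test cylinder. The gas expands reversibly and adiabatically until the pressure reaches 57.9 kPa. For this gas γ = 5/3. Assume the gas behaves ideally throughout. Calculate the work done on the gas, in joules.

n = P₁V₁/(RT₁) = 394×34.4/(8.314×555) = 2.94 mol.
Adiabatic: T₂/T₁ = (P₂/P₁)^((γ−1)/γ) ⇒ T₂ = 555×(0.147)^0.400 = 258 K; V₂ = 109 L.
ΔU = nCvΔT = 2.94×12.5×(258−555) = -10900 J.
Q = 0 for an adiabatic process, so W = −ΔU = 10900 J.
Work done on the gas = −W_by = -10900 J.

-10900 J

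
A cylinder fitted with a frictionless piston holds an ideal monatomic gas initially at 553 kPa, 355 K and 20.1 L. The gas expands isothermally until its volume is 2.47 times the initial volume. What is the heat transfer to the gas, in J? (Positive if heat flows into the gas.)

n = P₁V₁/(RT₁) = 553×20.1/(8.314×355) = 3.77 mol.
Isothermal: T stays 355 K; PV = const ⇒ V₂ = 49.6 L, P₂ = 224 kPa.
ΔU = 0 (ideal gas, T constant).
W = nRT ln(V₂/V₁) = 3.77×8.314×355×ln(2.47) = 10100 J.
Q = ΔU + W = 10100 J.

10100 J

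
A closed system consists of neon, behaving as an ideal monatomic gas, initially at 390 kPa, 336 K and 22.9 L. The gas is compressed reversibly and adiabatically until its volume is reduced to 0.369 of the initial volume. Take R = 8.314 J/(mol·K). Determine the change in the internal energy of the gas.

n = P₁V₁/(RT₁) = 390×22.9/(8.314×336) = 3.20 mol.
Adiabatic: TV^(γ−1) = const ⇒ T₂ = 336×(2.71)^0.667 = 653 K; PV^γ = const ⇒ P₂ = 2050 kPa.
For an ideal gas ΔU = nCvΔT with Cv = (3/2)R = 12.5 J/(mol·K).
ΔU = 3.20×12.5×(653−336) = 12600 J.

12600 J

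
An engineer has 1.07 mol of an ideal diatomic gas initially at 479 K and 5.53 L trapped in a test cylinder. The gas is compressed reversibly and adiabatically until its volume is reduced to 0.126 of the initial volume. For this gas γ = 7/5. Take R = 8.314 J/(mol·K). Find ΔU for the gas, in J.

13700 J

P₁ = nRT₁/V₁ = 1.07×8.314×479/5.53 = 771 kPa.
Adiabatic: TV^(γ−1) = const ⇒ T₂ = 479×(7.94)^0.400 = 1100 K; PV^γ = const ⇒ P₂ = 14000 kPa.
For an ideal gas ΔU = nCvΔT with Cv = (5/2)R = 20.8 J/(mol·K).
ΔU = 1.07×20.8×(1100−479) = 13700 J.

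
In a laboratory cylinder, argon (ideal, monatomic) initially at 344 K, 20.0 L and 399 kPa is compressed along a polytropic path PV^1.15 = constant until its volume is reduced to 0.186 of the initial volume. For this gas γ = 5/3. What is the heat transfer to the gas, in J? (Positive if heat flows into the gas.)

-11800 J

n = P₁V₁/(RT₁) = 399×20.0/(8.314×344) = 2.79 mol.
Polytropic n=1.15: T₂ = T₁(V₁/V₂)^(n−1) = 344×(5.38)^0.15 = 443 K; P₂ = P₁(V₁/V₂)^n = 2760 kPa.
W = (P₁V₁−P₂V₂)/(n−1) = (399×20.0−2760×3.72)/0.15 = -15300 J.
ΔU = nCvΔT = 2.79×12.5×(443−344) = 3440 J.
Q = ΔU + W = -11800 J.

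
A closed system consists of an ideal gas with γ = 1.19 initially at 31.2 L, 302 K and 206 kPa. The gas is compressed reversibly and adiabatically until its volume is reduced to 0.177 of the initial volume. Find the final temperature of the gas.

420 K

Adiabatic: TV^(γ−1) = const ⇒ T₂ = 302×(5.65)^0.190 = 420 K; PV^γ = const ⇒ P₂ = 1620 kPa.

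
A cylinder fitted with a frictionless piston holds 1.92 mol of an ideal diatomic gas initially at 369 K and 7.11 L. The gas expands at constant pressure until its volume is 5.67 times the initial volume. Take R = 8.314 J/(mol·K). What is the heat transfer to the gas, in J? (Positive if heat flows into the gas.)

96300 J

P₁ = nRT₁/V₁ = 1.92×8.314×369/7.11 = 828 kPa.
Isobaric: P stays 828 kPa; V/T = const ⇒ T₂ = 2090 K, V₂ = 40.3 L.
W = PΔV = 828×(40.3−7.11) kPa·L = 27500 J.
ΔU = nCvΔT = 1.92×20.8×(2090−369) = 68800 J.
Q = ΔU + W = nCpΔT = 96300 J.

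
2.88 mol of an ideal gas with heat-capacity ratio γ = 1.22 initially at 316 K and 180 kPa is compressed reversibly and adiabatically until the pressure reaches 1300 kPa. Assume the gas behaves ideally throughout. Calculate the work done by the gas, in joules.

-14700 J

V₁ = nRT₁/P₁ = 2.88×8.314×316/180 = 42.0 L.
Adiabatic: T₂/T₁ = (P₂/P₁)^((γ−1)/γ) ⇒ T₂ = 316×(7.22)^0.180 = 451 K; V₂ = 8.31 L.
ΔU = nCvΔT = 2.88×37.8×(451−316) = 14700 J.
Q = 0 for an adiabatic process, so W = −ΔU = -14700 J.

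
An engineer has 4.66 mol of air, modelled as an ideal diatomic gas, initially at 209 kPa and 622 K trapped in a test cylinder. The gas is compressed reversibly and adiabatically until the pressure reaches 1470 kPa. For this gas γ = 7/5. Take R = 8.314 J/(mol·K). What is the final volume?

V₁ = nRT₁/P₁ = 4.66×8.314×622/209 = 115 L.
Adiabatic: T₂/T₁ = (P₂/P₁)^((γ−1)/γ) ⇒ T₂ = 622×(7.03)^0.286 = 1090 K; V₂ = 28.6 L.

28.6 L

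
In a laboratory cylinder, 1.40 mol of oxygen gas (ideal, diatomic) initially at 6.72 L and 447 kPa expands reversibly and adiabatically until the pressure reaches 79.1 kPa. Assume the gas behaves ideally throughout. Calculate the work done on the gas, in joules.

T₁ = P₁V₁/(nR) = 447×6.72/(1.40×8.314) = 258 K.
Adiabatic: T₂/T₁ = (P₂/P₁)^((γ−1)/γ) ⇒ T₂ = 258×(0.177)^0.286 = 157 K; V₂ = 23.2 L.
ΔU = nCvΔT = 1.40×20.8×(157−258) = -2930 J.
Q = 0 for an adiabatic process, so W = −ΔU = 2930 J.
Work done on the gas = −W_by = -2930 J.

-2930 J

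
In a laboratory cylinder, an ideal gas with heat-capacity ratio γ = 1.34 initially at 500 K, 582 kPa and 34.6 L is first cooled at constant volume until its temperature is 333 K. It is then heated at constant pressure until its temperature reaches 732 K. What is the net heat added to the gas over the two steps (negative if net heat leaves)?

43600 J

n = P₁V₁/(RT₁) = 582×34.6/(8.314×500) = 4.84 mol.
Step 1 — Isochoric: V stays 34.6 L; P/T = const ⇒ T₂ = 333 K, P₂ = 388 kPa.
W = 0 (no volume change).
ΔU = nCvΔT = 4.84×24.5×(333−500) = -19800 J.
Q = ΔU = -19800 J.
State after step 1: P = 388 kPa, V = 34.6 L, T = 333 K.
Step 2 — Isobaric: P stays 388 kPa; V/T = const ⇒ T₂ = 732 K, V₂ = 76.1 L.
W = PΔV = 388×(76.1−34.6) kPa·L = 16100 J.
ΔU = nCvΔT = 4.84×24.5×(732−333) = 47300 J.
Q = ΔU + W = nCpΔT = 63300 J.
Net over both steps: W = 16100 J, Q = 43600 J, ΔU = 27500 J.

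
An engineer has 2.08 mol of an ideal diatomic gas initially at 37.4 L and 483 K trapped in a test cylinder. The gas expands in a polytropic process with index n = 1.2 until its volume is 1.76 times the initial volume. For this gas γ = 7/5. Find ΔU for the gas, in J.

-2230 J

P₁ = nRT₁/V₁ = 2.08×8.314×483/37.4 = 223 kPa.
Polytropic n=1.2: T₂ = T₁(V₁/V₂)^(n−1) = 483×(0.568)^0.20 = 431 K; P₂ = P₁(V₁/V₂)^n = 113 kPa.
For an ideal gas ΔU = nCvΔT with Cv = (5/2)R = 20.8 J/(mol·K).
ΔU = 2.08×20.8×(431−483) = -2230 J.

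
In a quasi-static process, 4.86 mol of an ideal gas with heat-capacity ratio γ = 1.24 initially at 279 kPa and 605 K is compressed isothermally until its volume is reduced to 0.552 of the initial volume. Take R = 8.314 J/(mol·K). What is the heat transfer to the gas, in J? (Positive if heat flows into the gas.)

-14500 J

V₁ = nRT₁/P₁ = 4.86×8.314×605/279 = 87.6 L.
Isothermal: T stays 605 K; PV = const ⇒ V₂ = 48.4 L, P₂ = 505 kPa.
ΔU = 0 (ideal gas, T constant).
W = nRT ln(V₂/V₁) = 4.86×8.314×605×ln(0.552) = -14500 J.
Q = ΔU + W = -14500 J.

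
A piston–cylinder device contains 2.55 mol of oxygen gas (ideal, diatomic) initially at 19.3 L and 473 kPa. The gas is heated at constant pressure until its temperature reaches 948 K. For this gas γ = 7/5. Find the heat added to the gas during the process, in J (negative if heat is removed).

38400 J

T₁ = P₁V₁/(nR) = 473×19.3/(2.55×8.314) = 431 K.
Isobaric: P stays 473 kPa; V/T = const ⇒ T₂ = 948 K, V₂ = 42.5 L.
W = PΔV = 473×(42.5−19.3) kPa·L = 11000 J.
ΔU = nCvΔT = 2.55×20.8×(948−431) = 27400 J.
Q = ΔU + W = nCpΔT = 38400 J.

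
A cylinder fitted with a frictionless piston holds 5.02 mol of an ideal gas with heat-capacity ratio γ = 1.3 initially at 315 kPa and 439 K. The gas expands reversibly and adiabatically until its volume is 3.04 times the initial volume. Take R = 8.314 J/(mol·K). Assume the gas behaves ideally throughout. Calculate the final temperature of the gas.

V₁ = nRT₁/P₁ = 5.02×8.314×439/315 = 58.2 L.
Adiabatic: TV^(γ−1) = const ⇒ T₂ = 439×(0.329)^0.300 = 314 K; PV^γ = const ⇒ P₂ = 74.2 kPa.

314 K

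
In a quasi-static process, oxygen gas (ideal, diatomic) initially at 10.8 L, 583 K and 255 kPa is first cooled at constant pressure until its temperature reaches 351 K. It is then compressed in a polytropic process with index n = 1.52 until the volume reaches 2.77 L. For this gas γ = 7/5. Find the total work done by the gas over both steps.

-2880 J

n = P₁V₁/(RT₁) = 255×10.8/(8.314×583) = 0.568 mol.
Step 1 — Isobaric: P stays 255 kPa; V/T = const ⇒ T₂ = 351 K, V₂ = 6.50 L.
W = PΔV = 255×(6.50−10.8) kPa·L = -1100 J.
ΔU = nCvΔT = 0.568×20.8×(351−583) = -2740 J.
Q = ΔU + W = nCpΔT = -3840 J.
State after step 1: P = 255 kPa, V = 6.50 L, T = 351 K.
Step 2 — Polytropic n=1.52: T₂ = T₁(V₁/V₂)^(n−1) = 351×(2.35)^0.52 = 547 K; P₂ = P₁(V₁/V₂)^n = 933 kPa.
W = (P₁V₁−P₂V₂)/(n−1) = (255×6.50−933×2.77)/0.52 = -1780 J.
ΔU = nCvΔT = 0.568×20.8×(547−351) = 2320 J.
Q = ΔU + W = 534 J.
Net over both steps: W = -2880 J, Q = -3300 J, ΔU = -425 J.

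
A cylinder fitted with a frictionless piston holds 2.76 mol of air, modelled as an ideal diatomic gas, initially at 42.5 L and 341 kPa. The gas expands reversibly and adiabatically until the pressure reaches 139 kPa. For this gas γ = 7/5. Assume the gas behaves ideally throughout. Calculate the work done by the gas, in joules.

8190 J

T₁ = P₁V₁/(nR) = 341×42.5/(2.76×8.314) = 632 K.
Adiabatic: T₂/T₁ = (P₂/P₁)^((γ−1)/γ) ⇒ T₂ = 632×(0.408)^0.286 = 489 K; V₂ = 80.7 L.
ΔU = nCvΔT = 2.76×20.8×(489−632) = -8190 J.
Q = 0 for an adiabatic process, so W = −ΔU = 8190 J.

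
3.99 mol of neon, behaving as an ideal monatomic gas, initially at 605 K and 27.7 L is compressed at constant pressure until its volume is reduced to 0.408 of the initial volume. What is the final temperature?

P₁ = nRT₁/V₁ = 3.99×8.314×605/27.7 = 725 kPa.
Isobaric: P stays 725 kPa; V/T = const ⇒ T₂ = 247 K, V₂ = 11.3 L.

247 K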